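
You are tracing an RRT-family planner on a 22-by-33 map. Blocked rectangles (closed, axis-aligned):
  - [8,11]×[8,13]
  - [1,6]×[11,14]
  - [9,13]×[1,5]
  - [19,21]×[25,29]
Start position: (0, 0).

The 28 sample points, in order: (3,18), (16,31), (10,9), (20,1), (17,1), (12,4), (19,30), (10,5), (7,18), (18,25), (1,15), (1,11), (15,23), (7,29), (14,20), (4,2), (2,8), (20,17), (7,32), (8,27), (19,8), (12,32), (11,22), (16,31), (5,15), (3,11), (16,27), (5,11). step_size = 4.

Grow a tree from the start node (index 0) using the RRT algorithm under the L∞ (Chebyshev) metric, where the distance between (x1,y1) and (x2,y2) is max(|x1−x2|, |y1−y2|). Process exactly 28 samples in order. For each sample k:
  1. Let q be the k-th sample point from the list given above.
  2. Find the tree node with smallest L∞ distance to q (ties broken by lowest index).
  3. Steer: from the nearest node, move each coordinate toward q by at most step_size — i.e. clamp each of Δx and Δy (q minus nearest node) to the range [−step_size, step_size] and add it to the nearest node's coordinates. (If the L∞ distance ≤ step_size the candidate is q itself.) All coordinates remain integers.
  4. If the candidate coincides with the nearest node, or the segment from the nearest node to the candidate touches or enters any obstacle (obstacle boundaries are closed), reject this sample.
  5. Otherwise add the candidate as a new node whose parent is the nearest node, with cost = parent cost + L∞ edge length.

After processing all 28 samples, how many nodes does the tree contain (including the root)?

1. q=(3,18) nearest=0 d=18 new=(3,4) → add node 1 parent=0 cost=4
2. q=(16,31) nearest=1 d=27 new=(7,8) → add node 2 parent=1 cost=8
3. q=(10,9) nearest=2 d=3 new=(10,9) → blocked by [8,11]×[8,13], reject
4. q=(20,1) nearest=2 d=13 new=(11,4) → blocked by [9,13]×[1,5], reject
5. q=(17,1) nearest=2 d=10 new=(11,4) → blocked by [9,13]×[1,5], reject
6. q=(12,4) nearest=2 d=5 new=(11,4) → blocked by [9,13]×[1,5], reject
7. q=(19,30) nearest=2 d=22 new=(11,12) → blocked by [8,11]×[8,13], reject
8. q=(10,5) nearest=2 d=3 new=(10,5) → blocked by [9,13]×[1,5], reject
9. q=(7,18) nearest=2 d=10 new=(7,12) → add node 3 parent=2 cost=12
10. q=(18,25) nearest=3 d=13 new=(11,16) → blocked by [8,11]×[8,13], reject
11. q=(1,15) nearest=3 d=6 new=(3,15) → blocked by [1,6]×[11,14], reject
12. q=(1,11) nearest=2 d=6 new=(3,11) → blocked by [1,6]×[11,14], reject
13. q=(15,23) nearest=3 d=11 new=(11,16) → blocked by [8,11]×[8,13], reject
14. q=(7,29) nearest=3 d=17 new=(7,16) → add node 4 parent=3 cost=16
15. q=(14,20) nearest=4 d=7 new=(11,20) → add node 5 parent=4 cost=20
16. q=(4,2) nearest=1 d=2 new=(4,2) → add node 6 parent=1 cost=6
17. q=(2,8) nearest=1 d=4 new=(2,8) → add node 7 parent=1 cost=8
18. q=(20,17) nearest=5 d=9 new=(15,17) → add node 8 parent=5 cost=24
19. q=(7,32) nearest=5 d=12 new=(7,24) → add node 9 parent=5 cost=24
20. q=(8,27) nearest=9 d=3 new=(8,27) → add node 10 parent=9 cost=27
21. q=(19,8) nearest=8 d=9 new=(19,13) → add node 11 parent=8 cost=28
22. q=(12,32) nearest=10 d=5 new=(12,31) → add node 12 parent=10 cost=31
23. q=(11,22) nearest=5 d=2 new=(11,22) → add node 13 parent=5 cost=22
24. q=(16,31) nearest=12 d=4 new=(16,31) → add node 14 parent=12 cost=35
25. q=(5,15) nearest=4 d=2 new=(5,15) → add node 15 parent=4 cost=18
26. q=(3,11) nearest=7 d=3 new=(3,11) → blocked by [1,6]×[11,14], reject
27. q=(16,27) nearest=12 d=4 new=(16,27) → add node 16 parent=12 cost=35
28. q=(5,11) nearest=3 d=2 new=(5,11) → blocked by [1,6]×[11,14], reject

Node count: 17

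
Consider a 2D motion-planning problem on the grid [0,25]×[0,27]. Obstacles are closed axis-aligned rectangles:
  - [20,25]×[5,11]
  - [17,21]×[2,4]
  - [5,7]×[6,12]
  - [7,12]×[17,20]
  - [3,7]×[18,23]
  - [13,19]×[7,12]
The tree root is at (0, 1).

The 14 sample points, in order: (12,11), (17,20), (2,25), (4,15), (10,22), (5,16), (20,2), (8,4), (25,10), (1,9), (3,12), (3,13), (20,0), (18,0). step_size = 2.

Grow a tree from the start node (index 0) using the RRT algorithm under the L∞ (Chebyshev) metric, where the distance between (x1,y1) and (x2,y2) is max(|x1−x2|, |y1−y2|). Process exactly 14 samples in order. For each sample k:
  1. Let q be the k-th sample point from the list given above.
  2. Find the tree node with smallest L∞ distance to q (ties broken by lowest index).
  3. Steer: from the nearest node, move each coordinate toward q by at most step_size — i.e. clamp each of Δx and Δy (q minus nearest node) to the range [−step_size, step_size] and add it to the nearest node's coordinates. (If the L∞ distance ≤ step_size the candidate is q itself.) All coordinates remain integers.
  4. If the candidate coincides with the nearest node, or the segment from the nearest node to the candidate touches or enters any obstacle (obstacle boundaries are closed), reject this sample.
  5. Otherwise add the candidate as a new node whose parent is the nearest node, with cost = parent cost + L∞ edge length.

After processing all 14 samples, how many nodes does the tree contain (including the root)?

1. q=(12,11) nearest=0 d=12 new=(2,3) → add node 1 parent=0 cost=2
2. q=(17,20) nearest=1 d=17 new=(4,5) → add node 2 parent=1 cost=4
3. q=(2,25) nearest=2 d=20 new=(2,7) → add node 3 parent=2 cost=6
4. q=(4,15) nearest=3 d=8 new=(4,9) → add node 4 parent=3 cost=8
5. q=(10,22) nearest=4 d=13 new=(6,11) → blocked by [5,7]×[6,12], reject
6. q=(5,16) nearest=4 d=7 new=(5,11) → blocked by [5,7]×[6,12], reject
7. q=(20,2) nearest=2 d=16 new=(6,3) → add node 5 parent=2 cost=6
8. q=(8,4) nearest=5 d=2 new=(8,4) → add node 6 parent=5 cost=8
9. q=(25,10) nearest=6 d=17 new=(10,6) → add node 7 parent=6 cost=10
10. q=(1,9) nearest=3 d=2 new=(1,9) → add node 8 parent=3 cost=8
11. q=(3,12) nearest=4 d=3 new=(3,11) → add node 9 parent=4 cost=10
12. q=(3,13) nearest=9 d=2 new=(3,13) → add node 10 parent=9 cost=12
13. q=(20,0) nearest=7 d=10 new=(12,4) → add node 11 parent=7 cost=12
14. q=(18,0) nearest=11 d=6 new=(14,2) → add node 12 parent=11 cost=14

Node count: 13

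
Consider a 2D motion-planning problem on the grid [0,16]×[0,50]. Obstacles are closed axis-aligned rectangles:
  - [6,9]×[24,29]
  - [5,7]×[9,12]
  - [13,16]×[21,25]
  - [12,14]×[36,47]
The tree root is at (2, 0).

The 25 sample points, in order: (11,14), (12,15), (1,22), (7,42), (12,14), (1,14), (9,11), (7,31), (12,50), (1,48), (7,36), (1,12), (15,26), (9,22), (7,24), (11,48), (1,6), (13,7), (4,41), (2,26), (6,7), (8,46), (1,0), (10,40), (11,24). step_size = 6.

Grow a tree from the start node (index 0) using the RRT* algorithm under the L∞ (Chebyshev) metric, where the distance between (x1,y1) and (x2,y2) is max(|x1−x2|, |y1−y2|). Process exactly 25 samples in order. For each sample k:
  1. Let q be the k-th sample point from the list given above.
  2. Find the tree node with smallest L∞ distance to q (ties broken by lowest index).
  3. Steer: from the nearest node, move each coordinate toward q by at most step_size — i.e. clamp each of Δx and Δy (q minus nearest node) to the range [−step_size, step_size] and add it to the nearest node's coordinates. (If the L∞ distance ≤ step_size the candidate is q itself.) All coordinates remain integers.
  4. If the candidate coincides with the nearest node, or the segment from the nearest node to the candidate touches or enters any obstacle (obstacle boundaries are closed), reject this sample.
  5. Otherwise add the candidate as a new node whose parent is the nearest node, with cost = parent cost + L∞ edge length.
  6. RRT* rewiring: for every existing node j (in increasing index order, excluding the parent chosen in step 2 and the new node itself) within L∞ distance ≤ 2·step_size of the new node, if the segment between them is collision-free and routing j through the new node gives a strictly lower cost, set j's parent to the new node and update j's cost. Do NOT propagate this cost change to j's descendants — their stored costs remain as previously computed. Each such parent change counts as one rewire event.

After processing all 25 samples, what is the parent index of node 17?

1. q=(11,14) nearest=0 d=14 new=(8,6) → add node 1 parent=0 cost=6
2. q=(12,15) nearest=1 d=9 new=(12,12) → add node 2 parent=1 cost=12
3. q=(1,22) nearest=2 d=11 new=(6,18) → add node 3 parent=2 cost=18
4. q=(7,42) nearest=3 d=24 new=(7,24) → blocked by [6,9]×[24,29], reject
5. q=(12,14) nearest=2 d=2 new=(12,14) → add node 4 parent=2 cost=14
6. q=(1,14) nearest=3 d=5 new=(1,14) → add node 5 parent=3 cost=23
7. q=(9,11) nearest=2 d=3 new=(9,11) → add node 6 parent=2 cost=15
8. q=(7,31) nearest=3 d=13 new=(7,24) → blocked by [6,9]×[24,29], reject
9. q=(12,50) nearest=3 d=32 new=(12,24) → add node 7 parent=3 cost=24
10. q=(1,48) nearest=7 d=24 new=(6,30) → blocked by [6,9]×[24,29], reject
11. q=(7,36) nearest=7 d=12 new=(7,30) → blocked by [6,9]×[24,29], reject
12. q=(1,12) nearest=5 d=2 new=(1,12) → add node 8 parent=5 cost=25
13. q=(15,26) nearest=7 d=3 new=(15,26) → blocked by [13,16]×[21,25], reject
14. q=(9,22) nearest=7 d=3 new=(9,22) → add node 9 parent=7 cost=27
15. q=(7,24) nearest=9 d=2 new=(7,24) → blocked by [6,9]×[24,29], reject
16. q=(11,48) nearest=7 d=24 new=(11,30) → add node 10 parent=7 cost=30
17. q=(1,6) nearest=0 d=6 new=(1,6) → add node 11 parent=0 cost=6; rewire 5→11 (14<23); rewire 8→11 (12<25)
18. q=(13,7) nearest=6 d=4 new=(13,7) → add node 12 parent=6 cost=19
19. q=(4,41) nearest=10 d=11 new=(5,36) → add node 13 parent=10 cost=36
20. q=(2,26) nearest=9 d=7 new=(3,26) → blocked by [6,9]×[24,29], reject
21. q=(6,7) nearest=1 d=2 new=(6,7) → add node 14 parent=1 cost=8; rewire 6→14 (12<15); rewire 12→14 (15<19)
22. q=(8,46) nearest=13 d=10 new=(8,42) → add node 15 parent=13 cost=42
23. q=(1,0) nearest=0 d=1 new=(1,0) → add node 16 parent=0 cost=1; rewire 12→16 (13<15)
24. q=(10,40) nearest=15 d=2 new=(10,40) → add node 17 parent=15 cost=44
25. q=(11,24) nearest=7 d=1 new=(11,24) → add node 18 parent=7 cost=25

Parent of node 17: 15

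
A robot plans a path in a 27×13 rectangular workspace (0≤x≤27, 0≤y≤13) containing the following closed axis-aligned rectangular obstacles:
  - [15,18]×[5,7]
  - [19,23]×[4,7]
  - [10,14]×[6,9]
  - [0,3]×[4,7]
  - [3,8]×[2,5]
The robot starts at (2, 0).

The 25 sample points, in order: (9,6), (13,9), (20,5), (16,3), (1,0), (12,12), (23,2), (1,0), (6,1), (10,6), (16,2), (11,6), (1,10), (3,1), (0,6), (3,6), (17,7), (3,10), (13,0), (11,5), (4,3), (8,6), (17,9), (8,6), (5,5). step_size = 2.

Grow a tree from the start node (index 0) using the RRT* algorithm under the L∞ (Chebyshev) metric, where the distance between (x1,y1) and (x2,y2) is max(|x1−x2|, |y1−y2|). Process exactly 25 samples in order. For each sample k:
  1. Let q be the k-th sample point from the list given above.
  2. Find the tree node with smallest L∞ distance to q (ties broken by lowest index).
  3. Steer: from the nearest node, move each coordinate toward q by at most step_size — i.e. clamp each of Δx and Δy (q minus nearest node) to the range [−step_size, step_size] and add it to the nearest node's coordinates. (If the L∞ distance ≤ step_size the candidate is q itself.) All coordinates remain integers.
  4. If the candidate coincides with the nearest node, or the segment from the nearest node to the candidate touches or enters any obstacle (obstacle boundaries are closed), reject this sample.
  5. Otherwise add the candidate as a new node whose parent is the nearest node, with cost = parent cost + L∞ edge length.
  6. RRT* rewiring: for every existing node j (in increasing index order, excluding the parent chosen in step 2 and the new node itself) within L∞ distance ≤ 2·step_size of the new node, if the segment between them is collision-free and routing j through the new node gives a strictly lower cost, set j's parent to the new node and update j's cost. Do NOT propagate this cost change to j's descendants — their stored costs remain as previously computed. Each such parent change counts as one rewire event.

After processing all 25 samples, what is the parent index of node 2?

1. q=(9,6) nearest=0 d=7 new=(4,2) → blocked by [3,8]×[2,5], reject
2. q=(13,9) nearest=0 d=11 new=(4,2) → blocked by [3,8]×[2,5], reject
3. q=(20,5) nearest=0 d=18 new=(4,2) → blocked by [3,8]×[2,5], reject
4. q=(16,3) nearest=0 d=14 new=(4,2) → blocked by [3,8]×[2,5], reject
5. q=(1,0) nearest=0 d=1 new=(1,0) → add node 1 parent=0 cost=1
6. q=(12,12) nearest=0 d=12 new=(4,2) → blocked by [3,8]×[2,5], reject
7. q=(23,2) nearest=0 d=21 new=(4,2) → blocked by [3,8]×[2,5], reject
8. q=(1,0) nearest=1 d=0 → coincident, reject
9. q=(6,1) nearest=0 d=4 new=(4,1) → add node 2 parent=0 cost=2
10. q=(10,6) nearest=2 d=6 new=(6,3) → blocked by [3,8]×[2,5], reject
11. q=(16,2) nearest=2 d=12 new=(6,2) → blocked by [3,8]×[2,5], reject
12. q=(11,6) nearest=2 d=7 new=(6,3) → blocked by [3,8]×[2,5], reject
13. q=(1,10) nearest=2 d=9 new=(2,3) → blocked by [3,8]×[2,5], reject
14. q=(3,1) nearest=0 d=1 new=(3,1) → add node 3 parent=0 cost=1
15. q=(0,6) nearest=2 d=5 new=(2,3) → blocked by [3,8]×[2,5], reject
16. q=(3,6) nearest=2 d=5 new=(3,3) → blocked by [3,8]×[2,5], reject
17. q=(17,7) nearest=2 d=13 new=(6,3) → blocked by [3,8]×[2,5], reject
18. q=(3,10) nearest=2 d=9 new=(3,3) → blocked by [3,8]×[2,5], reject
19. q=(13,0) nearest=2 d=9 new=(6,0) → add node 4 parent=2 cost=4
20. q=(11,5) nearest=4 d=5 new=(8,2) → blocked by [3,8]×[2,5], reject
21. q=(4,3) nearest=2 d=2 new=(4,3) → blocked by [3,8]×[2,5], reject
22. q=(8,6) nearest=2 d=5 new=(6,3) → blocked by [3,8]×[2,5], reject
23. q=(17,9) nearest=4 d=11 new=(8,2) → blocked by [3,8]×[2,5], reject
24. q=(8,6) nearest=2 d=5 new=(6,3) → blocked by [3,8]×[2,5], reject
25. q=(5,5) nearest=2 d=4 new=(5,3) → blocked by [3,8]×[2,5], reject

Parent of node 2: 0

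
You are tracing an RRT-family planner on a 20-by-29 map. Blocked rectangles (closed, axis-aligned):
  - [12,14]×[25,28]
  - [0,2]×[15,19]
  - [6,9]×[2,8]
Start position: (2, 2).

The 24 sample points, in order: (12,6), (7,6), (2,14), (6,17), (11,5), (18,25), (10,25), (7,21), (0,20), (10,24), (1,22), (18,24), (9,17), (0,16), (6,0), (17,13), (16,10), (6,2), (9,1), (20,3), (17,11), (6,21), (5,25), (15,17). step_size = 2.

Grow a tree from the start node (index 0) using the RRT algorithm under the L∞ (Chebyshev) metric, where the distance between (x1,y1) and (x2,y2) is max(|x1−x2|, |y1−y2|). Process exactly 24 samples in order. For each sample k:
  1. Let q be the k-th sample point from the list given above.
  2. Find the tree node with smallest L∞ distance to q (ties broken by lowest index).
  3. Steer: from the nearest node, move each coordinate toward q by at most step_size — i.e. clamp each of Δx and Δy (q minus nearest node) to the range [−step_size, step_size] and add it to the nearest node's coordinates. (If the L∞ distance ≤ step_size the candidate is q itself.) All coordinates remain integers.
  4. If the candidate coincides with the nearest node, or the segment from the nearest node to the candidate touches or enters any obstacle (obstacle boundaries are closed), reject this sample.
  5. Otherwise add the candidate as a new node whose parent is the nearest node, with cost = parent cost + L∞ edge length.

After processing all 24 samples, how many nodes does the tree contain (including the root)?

1. q=(12,6) nearest=0 d=10 new=(4,4) → add node 1 parent=0 cost=2
2. q=(7,6) nearest=1 d=3 new=(6,6) → blocked by [6,9]×[2,8], reject
3. q=(2,14) nearest=1 d=10 new=(2,6) → add node 2 parent=1 cost=4
4. q=(6,17) nearest=2 d=11 new=(4,8) → add node 3 parent=2 cost=6
5. q=(11,5) nearest=1 d=7 new=(6,5) → blocked by [6,9]×[2,8], reject
6. q=(18,25) nearest=3 d=17 new=(6,10) → add node 4 parent=3 cost=8
7. q=(10,25) nearest=4 d=15 new=(8,12) → add node 5 parent=4 cost=10
8. q=(7,21) nearest=5 d=9 new=(7,14) → add node 6 parent=5 cost=12
9. q=(0,20) nearest=6 d=7 new=(5,16) → add node 7 parent=6 cost=14
10. q=(10,24) nearest=7 d=8 new=(7,18) → add node 8 parent=7 cost=16
11. q=(1,22) nearest=7 d=6 new=(3,18) → add node 9 parent=7 cost=16
12. q=(18,24) nearest=6 d=11 new=(9,16) → add node 10 parent=6 cost=14
13. q=(9,17) nearest=10 d=1 new=(9,17) → add node 11 parent=10 cost=15
14. q=(0,16) nearest=9 d=3 new=(1,16) → blocked by [0,2]×[15,19], reject
15. q=(6,0) nearest=0 d=4 new=(4,0) → add node 12 parent=0 cost=2
16. q=(17,13) nearest=10 d=8 new=(11,14) → add node 13 parent=10 cost=16
17. q=(16,10) nearest=13 d=5 new=(13,12) → add node 14 parent=13 cost=18
18. q=(6,2) nearest=1 d=2 new=(6,2) → blocked by [6,9]×[2,8], reject
19. q=(9,1) nearest=1 d=5 new=(6,2) → blocked by [6,9]×[2,8], reject
20. q=(20,3) nearest=14 d=9 new=(15,10) → add node 15 parent=14 cost=20
21. q=(17,11) nearest=15 d=2 new=(17,11) → add node 16 parent=15 cost=22
22. q=(6,21) nearest=8 d=3 new=(6,20) → add node 17 parent=8 cost=18
23. q=(5,25) nearest=17 d=5 new=(5,22) → add node 18 parent=17 cost=20
24. q=(15,17) nearest=13 d=4 new=(13,16) → add node 19 parent=13 cost=18

Node count: 20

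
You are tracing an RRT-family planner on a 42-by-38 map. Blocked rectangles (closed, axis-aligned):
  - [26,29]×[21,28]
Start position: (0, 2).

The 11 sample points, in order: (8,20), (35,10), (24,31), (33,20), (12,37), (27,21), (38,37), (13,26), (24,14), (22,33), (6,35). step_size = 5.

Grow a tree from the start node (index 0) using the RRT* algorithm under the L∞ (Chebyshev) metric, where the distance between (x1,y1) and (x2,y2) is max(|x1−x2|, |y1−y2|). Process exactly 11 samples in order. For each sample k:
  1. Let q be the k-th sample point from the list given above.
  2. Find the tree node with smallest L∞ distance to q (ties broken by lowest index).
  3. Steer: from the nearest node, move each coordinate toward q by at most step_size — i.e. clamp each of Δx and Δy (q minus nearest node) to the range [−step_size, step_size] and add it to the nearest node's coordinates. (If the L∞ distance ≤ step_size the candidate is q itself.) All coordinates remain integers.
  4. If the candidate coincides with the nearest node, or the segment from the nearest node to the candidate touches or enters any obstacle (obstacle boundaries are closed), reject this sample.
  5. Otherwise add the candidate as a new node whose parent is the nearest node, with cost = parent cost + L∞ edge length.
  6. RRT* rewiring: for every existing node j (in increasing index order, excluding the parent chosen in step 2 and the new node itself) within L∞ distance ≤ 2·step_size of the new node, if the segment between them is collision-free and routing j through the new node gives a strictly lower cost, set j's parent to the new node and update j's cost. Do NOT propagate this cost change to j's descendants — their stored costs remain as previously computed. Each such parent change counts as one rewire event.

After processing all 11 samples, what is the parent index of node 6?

Parent of node 6: 4

1. q=(8,20) nearest=0 d=18 new=(5,7) → add node 1 parent=0 cost=5
2. q=(35,10) nearest=1 d=30 new=(10,10) → add node 2 parent=1 cost=10
3. q=(24,31) nearest=2 d=21 new=(15,15) → add node 3 parent=2 cost=15
4. q=(33,20) nearest=3 d=18 new=(20,20) → add node 4 parent=3 cost=20
5. q=(12,37) nearest=4 d=17 new=(15,25) → add node 5 parent=4 cost=25
6. q=(27,21) nearest=4 d=7 new=(25,21) → add node 6 parent=4 cost=25
7. q=(38,37) nearest=6 d=16 new=(30,26) → blocked by [26,29]×[21,28], reject
8. q=(13,26) nearest=5 d=2 new=(13,26) → add node 7 parent=5 cost=27
9. q=(24,14) nearest=4 d=6 new=(24,15) → add node 8 parent=4 cost=25
10. q=(22,33) nearest=5 d=8 new=(20,30) → add node 9 parent=5 cost=30
11. q=(6,35) nearest=7 d=9 new=(8,31) → add node 10 parent=7 cost=32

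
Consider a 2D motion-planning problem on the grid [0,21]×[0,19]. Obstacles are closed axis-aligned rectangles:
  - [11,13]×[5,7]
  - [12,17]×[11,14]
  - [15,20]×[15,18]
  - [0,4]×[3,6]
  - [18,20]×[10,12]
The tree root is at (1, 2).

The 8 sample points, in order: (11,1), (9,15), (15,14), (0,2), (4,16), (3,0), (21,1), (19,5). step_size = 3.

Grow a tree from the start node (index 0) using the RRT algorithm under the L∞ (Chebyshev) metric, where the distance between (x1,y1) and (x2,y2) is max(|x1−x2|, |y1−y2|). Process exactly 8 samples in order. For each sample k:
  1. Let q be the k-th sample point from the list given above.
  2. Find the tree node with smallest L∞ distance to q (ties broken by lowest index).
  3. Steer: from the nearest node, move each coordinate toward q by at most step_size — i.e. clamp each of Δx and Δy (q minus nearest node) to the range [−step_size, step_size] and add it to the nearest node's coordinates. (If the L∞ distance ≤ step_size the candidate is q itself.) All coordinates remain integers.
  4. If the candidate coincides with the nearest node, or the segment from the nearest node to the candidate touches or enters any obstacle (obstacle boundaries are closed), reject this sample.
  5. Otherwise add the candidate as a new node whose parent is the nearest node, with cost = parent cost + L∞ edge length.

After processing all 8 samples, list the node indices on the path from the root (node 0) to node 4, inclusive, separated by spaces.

1. q=(11,1) nearest=0 d=10 new=(4,1) → add node 1 parent=0 cost=3
2. q=(9,15) nearest=0 d=13 new=(4,5) → blocked by [0,4]×[3,6], reject
3. q=(15,14) nearest=1 d=13 new=(7,4) → add node 2 parent=1 cost=6
4. q=(0,2) nearest=0 d=1 new=(0,2) → add node 3 parent=0 cost=1
5. q=(4,16) nearest=2 d=12 new=(4,7) → add node 4 parent=2 cost=9
6. q=(3,0) nearest=1 d=1 new=(3,0) → add node 5 parent=1 cost=4
7. q=(21,1) nearest=2 d=14 new=(10,1) → add node 6 parent=2 cost=9
8. q=(19,5) nearest=6 d=9 new=(13,4) → add node 7 parent=6 cost=12

Path: 0 1 2 4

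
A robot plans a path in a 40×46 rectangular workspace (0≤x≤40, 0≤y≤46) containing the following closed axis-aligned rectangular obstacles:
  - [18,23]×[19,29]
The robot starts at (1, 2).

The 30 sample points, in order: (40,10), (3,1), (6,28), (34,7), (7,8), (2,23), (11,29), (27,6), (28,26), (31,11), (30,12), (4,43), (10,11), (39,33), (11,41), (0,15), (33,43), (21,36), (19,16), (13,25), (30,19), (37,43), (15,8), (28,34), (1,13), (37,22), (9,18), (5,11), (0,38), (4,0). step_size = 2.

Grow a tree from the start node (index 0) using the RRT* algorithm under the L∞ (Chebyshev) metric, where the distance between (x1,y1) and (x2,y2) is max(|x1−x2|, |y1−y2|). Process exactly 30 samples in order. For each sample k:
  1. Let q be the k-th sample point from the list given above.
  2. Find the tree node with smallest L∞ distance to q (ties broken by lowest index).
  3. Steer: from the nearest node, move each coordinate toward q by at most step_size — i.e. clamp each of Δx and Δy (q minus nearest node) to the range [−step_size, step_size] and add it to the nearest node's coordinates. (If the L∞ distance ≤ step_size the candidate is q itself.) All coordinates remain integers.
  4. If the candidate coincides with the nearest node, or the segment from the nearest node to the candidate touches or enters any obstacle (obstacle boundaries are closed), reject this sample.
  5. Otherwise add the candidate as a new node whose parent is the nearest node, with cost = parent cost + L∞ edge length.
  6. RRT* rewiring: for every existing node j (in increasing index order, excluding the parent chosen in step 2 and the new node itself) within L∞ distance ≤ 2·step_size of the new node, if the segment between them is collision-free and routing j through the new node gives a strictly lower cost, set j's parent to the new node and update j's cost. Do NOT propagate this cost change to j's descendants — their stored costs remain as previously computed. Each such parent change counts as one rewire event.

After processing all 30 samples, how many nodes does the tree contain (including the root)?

1. q=(40,10) nearest=0 d=39 new=(3,4) → add node 1 parent=0 cost=2
2. q=(3,1) nearest=0 d=2 new=(3,1) → add node 2 parent=0 cost=2
3. q=(6,28) nearest=1 d=24 new=(5,6) → add node 3 parent=1 cost=4
4. q=(34,7) nearest=3 d=29 new=(7,7) → add node 4 parent=3 cost=6
5. q=(7,8) nearest=4 d=1 new=(7,8) → add node 5 parent=4 cost=7
6. q=(2,23) nearest=5 d=15 new=(5,10) → add node 6 parent=5 cost=9
7. q=(11,29) nearest=6 d=19 new=(7,12) → add node 7 parent=6 cost=11
8. q=(27,6) nearest=4 d=20 new=(9,6) → add node 8 parent=4 cost=8
9. q=(28,26) nearest=8 d=20 new=(11,8) → add node 9 parent=8 cost=10
10. q=(31,11) nearest=9 d=20 new=(13,10) → add node 10 parent=9 cost=12
11. q=(30,12) nearest=10 d=17 new=(15,12) → add node 11 parent=10 cost=14
12. q=(4,43) nearest=7 d=31 new=(5,14) → add node 12 parent=7 cost=13
13. q=(10,11) nearest=5 d=3 new=(9,10) → add node 13 parent=5 cost=9
14. q=(39,33) nearest=11 d=24 new=(17,14) → add node 14 parent=11 cost=16
15. q=(11,41) nearest=12 d=27 new=(7,16) → add node 15 parent=12 cost=15
16. q=(0,15) nearest=6 d=5 new=(3,12) → add node 16 parent=6 cost=11
17. q=(33,43) nearest=15 d=27 new=(9,18) → add node 17 parent=15 cost=17
18. q=(21,36) nearest=17 d=18 new=(11,20) → add node 18 parent=17 cost=19
19. q=(19,16) nearest=14 d=2 new=(19,16) → add node 19 parent=14 cost=18
20. q=(13,25) nearest=18 d=5 new=(13,22) → add node 20 parent=18 cost=21
21. q=(30,19) nearest=19 d=11 new=(21,18) → add node 21 parent=19 cost=20
22. q=(37,43) nearest=20 d=24 new=(15,24) → add node 22 parent=20 cost=23
23. q=(15,8) nearest=10 d=2 new=(15,8) → add node 23 parent=10 cost=14
24. q=(28,34) nearest=22 d=13 new=(17,26) → add node 24 parent=22 cost=25
25. q=(1,13) nearest=16 d=2 new=(1,13) → add node 25 parent=16 cost=13
26. q=(37,22) nearest=21 d=16 new=(23,20) → blocked by [18,23]×[19,29], reject
27. q=(9,18) nearest=17 d=0 → coincident, reject
28. q=(5,11) nearest=6 d=1 new=(5,11) → add node 26 parent=6 cost=10
29. q=(0,38) nearest=22 d=15 new=(13,26) → add node 27 parent=22 cost=25
30. q=(4,0) nearest=2 d=1 new=(4,0) → add node 28 parent=2 cost=3

Node count: 29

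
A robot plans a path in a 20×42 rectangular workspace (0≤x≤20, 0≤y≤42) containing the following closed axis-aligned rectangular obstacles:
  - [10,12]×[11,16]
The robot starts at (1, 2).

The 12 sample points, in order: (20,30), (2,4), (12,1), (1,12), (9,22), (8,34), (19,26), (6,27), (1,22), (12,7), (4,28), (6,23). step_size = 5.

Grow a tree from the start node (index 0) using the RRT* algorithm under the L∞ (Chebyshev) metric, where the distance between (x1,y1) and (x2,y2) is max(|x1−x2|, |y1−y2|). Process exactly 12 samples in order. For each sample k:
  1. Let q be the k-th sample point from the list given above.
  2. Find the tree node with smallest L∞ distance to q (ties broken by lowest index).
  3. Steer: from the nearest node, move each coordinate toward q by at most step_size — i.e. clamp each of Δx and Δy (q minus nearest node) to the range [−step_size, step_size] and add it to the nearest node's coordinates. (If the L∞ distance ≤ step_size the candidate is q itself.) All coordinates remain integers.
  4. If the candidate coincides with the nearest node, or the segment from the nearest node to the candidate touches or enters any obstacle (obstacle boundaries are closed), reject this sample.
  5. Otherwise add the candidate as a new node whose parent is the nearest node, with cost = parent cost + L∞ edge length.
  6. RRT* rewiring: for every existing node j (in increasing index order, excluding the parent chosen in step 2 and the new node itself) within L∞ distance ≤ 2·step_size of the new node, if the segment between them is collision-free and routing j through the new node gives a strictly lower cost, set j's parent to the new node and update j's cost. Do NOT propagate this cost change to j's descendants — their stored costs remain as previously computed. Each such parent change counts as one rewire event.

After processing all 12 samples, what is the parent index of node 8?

1. q=(20,30) nearest=0 d=28 new=(6,7) → add node 1 parent=0 cost=5
2. q=(2,4) nearest=0 d=2 new=(2,4) → add node 2 parent=0 cost=2
3. q=(12,1) nearest=1 d=6 new=(11,2) → add node 3 parent=1 cost=10
4. q=(1,12) nearest=1 d=5 new=(1,12) → add node 4 parent=1 cost=10
5. q=(9,22) nearest=4 d=10 new=(6,17) → add node 5 parent=4 cost=15
6. q=(8,34) nearest=5 d=17 new=(8,22) → add node 6 parent=5 cost=20
7. q=(19,26) nearest=6 d=11 new=(13,26) → add node 7 parent=6 cost=25
8. q=(6,27) nearest=6 d=5 new=(6,27) → add node 8 parent=6 cost=25
9. q=(1,22) nearest=5 d=5 new=(1,22) → add node 9 parent=5 cost=20
10. q=(12,7) nearest=3 d=5 new=(12,7) → add node 10 parent=3 cost=15
11. q=(4,28) nearest=8 d=2 new=(4,28) → add node 11 parent=8 cost=27
12. q=(6,23) nearest=6 d=2 new=(6,23) → add node 12 parent=6 cost=22

Parent of node 8: 6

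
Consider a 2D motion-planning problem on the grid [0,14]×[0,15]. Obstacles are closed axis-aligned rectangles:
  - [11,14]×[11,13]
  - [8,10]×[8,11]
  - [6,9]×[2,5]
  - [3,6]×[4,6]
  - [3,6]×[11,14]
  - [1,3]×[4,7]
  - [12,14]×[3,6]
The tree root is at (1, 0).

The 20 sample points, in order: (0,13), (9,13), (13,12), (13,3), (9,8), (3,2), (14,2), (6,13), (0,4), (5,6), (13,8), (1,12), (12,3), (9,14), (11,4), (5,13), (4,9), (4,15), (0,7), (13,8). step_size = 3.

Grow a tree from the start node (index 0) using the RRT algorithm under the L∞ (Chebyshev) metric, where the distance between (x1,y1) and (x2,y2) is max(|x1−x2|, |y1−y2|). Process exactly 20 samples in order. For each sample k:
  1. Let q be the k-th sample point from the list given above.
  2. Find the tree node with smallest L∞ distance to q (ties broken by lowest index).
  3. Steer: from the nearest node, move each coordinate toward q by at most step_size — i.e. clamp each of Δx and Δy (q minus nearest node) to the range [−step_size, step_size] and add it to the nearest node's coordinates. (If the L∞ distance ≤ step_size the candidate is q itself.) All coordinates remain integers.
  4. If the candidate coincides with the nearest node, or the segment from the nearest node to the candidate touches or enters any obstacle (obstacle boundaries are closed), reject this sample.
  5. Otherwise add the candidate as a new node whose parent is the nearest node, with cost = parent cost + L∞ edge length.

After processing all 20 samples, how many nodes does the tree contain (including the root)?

Node count: 6

1. q=(0,13) nearest=0 d=13 new=(0,3) → add node 1 parent=0 cost=3
2. q=(9,13) nearest=1 d=10 new=(3,6) → blocked by [3,6]×[4,6], reject
3. q=(13,12) nearest=0 d=12 new=(4,3) → add node 2 parent=0 cost=3
4. q=(13,3) nearest=2 d=9 new=(7,3) → blocked by [6,9]×[2,5], reject
5. q=(9,8) nearest=2 d=5 new=(7,6) → blocked by [6,9]×[2,5], reject
6. q=(3,2) nearest=2 d=1 new=(3,2) → add node 3 parent=2 cost=4
7. q=(14,2) nearest=2 d=10 new=(7,2) → blocked by [6,9]×[2,5], reject
8. q=(6,13) nearest=1 d=10 new=(3,6) → blocked by [3,6]×[4,6], reject
9. q=(0,4) nearest=1 d=1 new=(0,4) → add node 4 parent=1 cost=4
10. q=(5,6) nearest=2 d=3 new=(5,6) → blocked by [3,6]×[4,6], reject
11. q=(13,8) nearest=2 d=9 new=(7,6) → blocked by [6,9]×[2,5], reject
12. q=(1,12) nearest=4 d=8 new=(1,7) → blocked by [1,3]×[4,7], reject
13. q=(12,3) nearest=2 d=8 new=(7,3) → blocked by [6,9]×[2,5], reject
14. q=(9,14) nearest=4 d=10 new=(3,7) → blocked by [1,3]×[4,7], reject
15. q=(11,4) nearest=2 d=7 new=(7,4) → blocked by [6,9]×[2,5], reject
16. q=(5,13) nearest=4 d=9 new=(3,7) → blocked by [1,3]×[4,7], reject
17. q=(4,9) nearest=4 d=5 new=(3,7) → blocked by [1,3]×[4,7], reject
18. q=(4,15) nearest=4 d=11 new=(3,7) → blocked by [1,3]×[4,7], reject
19. q=(0,7) nearest=4 d=3 new=(0,7) → add node 5 parent=4 cost=7
20. q=(13,8) nearest=2 d=9 new=(7,6) → blocked by [6,9]×[2,5], reject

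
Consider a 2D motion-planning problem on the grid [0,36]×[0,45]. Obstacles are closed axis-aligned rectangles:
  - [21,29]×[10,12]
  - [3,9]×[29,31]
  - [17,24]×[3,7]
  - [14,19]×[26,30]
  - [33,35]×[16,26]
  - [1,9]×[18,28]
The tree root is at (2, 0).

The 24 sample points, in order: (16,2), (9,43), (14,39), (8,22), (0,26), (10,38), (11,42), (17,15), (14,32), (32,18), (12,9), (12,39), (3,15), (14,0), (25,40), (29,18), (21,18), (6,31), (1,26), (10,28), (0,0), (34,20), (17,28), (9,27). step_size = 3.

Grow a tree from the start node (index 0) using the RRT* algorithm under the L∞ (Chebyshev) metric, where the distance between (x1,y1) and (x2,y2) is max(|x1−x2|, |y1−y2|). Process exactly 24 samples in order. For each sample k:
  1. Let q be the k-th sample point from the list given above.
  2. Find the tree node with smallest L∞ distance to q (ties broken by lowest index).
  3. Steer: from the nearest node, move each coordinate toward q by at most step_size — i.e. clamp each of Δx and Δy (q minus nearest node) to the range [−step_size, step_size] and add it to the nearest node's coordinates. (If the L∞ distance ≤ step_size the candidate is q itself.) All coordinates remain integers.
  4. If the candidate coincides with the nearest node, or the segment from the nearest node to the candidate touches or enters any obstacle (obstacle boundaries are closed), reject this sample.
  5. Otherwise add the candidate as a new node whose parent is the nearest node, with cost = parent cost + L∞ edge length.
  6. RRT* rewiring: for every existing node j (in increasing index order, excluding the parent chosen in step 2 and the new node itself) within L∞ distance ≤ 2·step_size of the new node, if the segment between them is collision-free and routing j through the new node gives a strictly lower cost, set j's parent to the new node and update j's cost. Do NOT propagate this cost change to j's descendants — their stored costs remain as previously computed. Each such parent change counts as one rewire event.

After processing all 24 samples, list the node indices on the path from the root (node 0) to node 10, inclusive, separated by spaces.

1. q=(16,2) nearest=0 d=14 new=(5,2) → add node 1 parent=0 cost=3
2. q=(9,43) nearest=1 d=41 new=(8,5) → add node 2 parent=1 cost=6
3. q=(14,39) nearest=2 d=34 new=(11,8) → add node 3 parent=2 cost=9
4. q=(8,22) nearest=3 d=14 new=(8,11) → add node 4 parent=3 cost=12
5. q=(0,26) nearest=4 d=15 new=(5,14) → add node 5 parent=4 cost=15
6. q=(10,38) nearest=5 d=24 new=(8,17) → add node 6 parent=5 cost=18
7. q=(11,42) nearest=6 d=25 new=(11,20) → blocked by [1,9]×[18,28], reject
8. q=(17,15) nearest=3 d=7 new=(14,11) → add node 7 parent=3 cost=12
9. q=(14,32) nearest=6 d=15 new=(11,20) → blocked by [1,9]×[18,28], reject
10. q=(32,18) nearest=7 d=18 new=(17,14) → add node 8 parent=7 cost=15
11. q=(12,9) nearest=3 d=1 new=(12,9) → add node 9 parent=3 cost=10
12. q=(12,39) nearest=6 d=22 new=(11,20) → blocked by [1,9]×[18,28], reject
13. q=(3,15) nearest=5 d=2 new=(3,15) → add node 10 parent=5 cost=17
14. q=(14,0) nearest=2 d=6 new=(11,2) → add node 11 parent=2 cost=9
15. q=(25,40) nearest=6 d=23 new=(11,20) → blocked by [1,9]×[18,28], reject
16. q=(29,18) nearest=8 d=12 new=(20,17) → add node 12 parent=8 cost=18
17. q=(21,18) nearest=12 d=1 new=(21,18) → add node 13 parent=12 cost=19
18. q=(6,31) nearest=6 d=14 new=(6,20) → blocked by [1,9]×[18,28], reject
19. q=(1,26) nearest=6 d=9 new=(5,20) → blocked by [1,9]×[18,28], reject
20. q=(10,28) nearest=6 d=11 new=(10,20) → blocked by [1,9]×[18,28], reject
21. q=(0,0) nearest=0 d=2 new=(0,0) → add node 14 parent=0 cost=2
22. q=(34,20) nearest=13 d=13 new=(24,20) → add node 15 parent=13 cost=22
23. q=(17,28) nearest=15 d=8 new=(21,23) → add node 16 parent=15 cost=25
24. q=(9,27) nearest=6 d=10 new=(9,20) → blocked by [1,9]×[18,28], reject

Path: 0 1 2 3 4 5 10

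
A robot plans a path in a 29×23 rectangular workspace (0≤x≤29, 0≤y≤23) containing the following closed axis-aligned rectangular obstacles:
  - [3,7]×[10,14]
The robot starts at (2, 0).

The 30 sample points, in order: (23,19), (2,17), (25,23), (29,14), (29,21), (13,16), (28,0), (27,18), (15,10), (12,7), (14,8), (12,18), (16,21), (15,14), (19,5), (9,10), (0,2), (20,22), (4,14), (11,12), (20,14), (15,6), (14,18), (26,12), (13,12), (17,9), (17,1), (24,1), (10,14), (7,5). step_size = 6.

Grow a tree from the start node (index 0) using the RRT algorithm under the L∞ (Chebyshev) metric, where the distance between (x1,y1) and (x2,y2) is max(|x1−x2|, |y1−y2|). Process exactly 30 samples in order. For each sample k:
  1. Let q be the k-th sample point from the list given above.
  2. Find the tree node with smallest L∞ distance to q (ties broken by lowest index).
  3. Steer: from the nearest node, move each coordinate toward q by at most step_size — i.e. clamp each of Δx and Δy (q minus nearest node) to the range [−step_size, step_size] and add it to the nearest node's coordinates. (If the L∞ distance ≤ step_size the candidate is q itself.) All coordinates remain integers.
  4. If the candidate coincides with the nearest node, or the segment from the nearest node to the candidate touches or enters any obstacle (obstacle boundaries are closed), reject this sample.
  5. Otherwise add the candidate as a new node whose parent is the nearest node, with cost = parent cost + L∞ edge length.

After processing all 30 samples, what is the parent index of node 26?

1. q=(23,19) nearest=0 d=21 new=(8,6) → add node 1 parent=0 cost=6
2. q=(2,17) nearest=1 d=11 new=(2,12) → blocked by [3,7]×[10,14], reject
3. q=(25,23) nearest=1 d=17 new=(14,12) → add node 2 parent=1 cost=12
4. q=(29,14) nearest=2 d=15 new=(20,14) → add node 3 parent=2 cost=18
5. q=(29,21) nearest=3 d=9 new=(26,20) → add node 4 parent=3 cost=24
6. q=(13,16) nearest=2 d=4 new=(13,16) → add node 5 parent=2 cost=16
7. q=(28,0) nearest=2 d=14 new=(20,6) → add node 6 parent=2 cost=18
8. q=(27,18) nearest=4 d=2 new=(27,18) → add node 7 parent=4 cost=26
9. q=(15,10) nearest=2 d=2 new=(15,10) → add node 8 parent=2 cost=14
10. q=(12,7) nearest=8 d=3 new=(12,7) → add node 9 parent=8 cost=17
11. q=(14,8) nearest=8 d=2 new=(14,8) → add node 10 parent=8 cost=16
12. q=(12,18) nearest=5 d=2 new=(12,18) → add node 11 parent=5 cost=18
13. q=(16,21) nearest=11 d=4 new=(16,21) → add node 12 parent=11 cost=22
14. q=(15,14) nearest=2 d=2 new=(15,14) → add node 13 parent=2 cost=14
15. q=(19,5) nearest=6 d=1 new=(19,5) → add node 14 parent=6 cost=19
16. q=(9,10) nearest=9 d=3 new=(9,10) → add node 15 parent=9 cost=20
17. q=(0,2) nearest=0 d=2 new=(0,2) → add node 16 parent=0 cost=2
18. q=(20,22) nearest=12 d=4 new=(20,22) → add node 17 parent=12 cost=26
19. q=(4,14) nearest=15 d=5 new=(4,14) → blocked by [3,7]×[10,14], reject
20. q=(11,12) nearest=15 d=2 new=(11,12) → add node 18 parent=15 cost=22
21. q=(20,14) nearest=3 d=0 → coincident, reject
22. q=(15,6) nearest=10 d=2 new=(15,6) → add node 19 parent=10 cost=18
23. q=(14,18) nearest=5 d=2 new=(14,18) → add node 20 parent=5 cost=18
24. q=(26,12) nearest=3 d=6 new=(26,12) → add node 21 parent=3 cost=24
25. q=(13,12) nearest=2 d=1 new=(13,12) → add node 22 parent=2 cost=13
26. q=(17,9) nearest=8 d=2 new=(17,9) → add node 23 parent=8 cost=16
27. q=(17,1) nearest=14 d=4 new=(17,1) → add node 24 parent=14 cost=23
28. q=(24,1) nearest=6 d=5 new=(24,1) → add node 25 parent=6 cost=23
29. q=(10,14) nearest=18 d=2 new=(10,14) → add node 26 parent=18 cost=24
30. q=(7,5) nearest=1 d=1 new=(7,5) → add node 27 parent=1 cost=7

Parent of node 26: 18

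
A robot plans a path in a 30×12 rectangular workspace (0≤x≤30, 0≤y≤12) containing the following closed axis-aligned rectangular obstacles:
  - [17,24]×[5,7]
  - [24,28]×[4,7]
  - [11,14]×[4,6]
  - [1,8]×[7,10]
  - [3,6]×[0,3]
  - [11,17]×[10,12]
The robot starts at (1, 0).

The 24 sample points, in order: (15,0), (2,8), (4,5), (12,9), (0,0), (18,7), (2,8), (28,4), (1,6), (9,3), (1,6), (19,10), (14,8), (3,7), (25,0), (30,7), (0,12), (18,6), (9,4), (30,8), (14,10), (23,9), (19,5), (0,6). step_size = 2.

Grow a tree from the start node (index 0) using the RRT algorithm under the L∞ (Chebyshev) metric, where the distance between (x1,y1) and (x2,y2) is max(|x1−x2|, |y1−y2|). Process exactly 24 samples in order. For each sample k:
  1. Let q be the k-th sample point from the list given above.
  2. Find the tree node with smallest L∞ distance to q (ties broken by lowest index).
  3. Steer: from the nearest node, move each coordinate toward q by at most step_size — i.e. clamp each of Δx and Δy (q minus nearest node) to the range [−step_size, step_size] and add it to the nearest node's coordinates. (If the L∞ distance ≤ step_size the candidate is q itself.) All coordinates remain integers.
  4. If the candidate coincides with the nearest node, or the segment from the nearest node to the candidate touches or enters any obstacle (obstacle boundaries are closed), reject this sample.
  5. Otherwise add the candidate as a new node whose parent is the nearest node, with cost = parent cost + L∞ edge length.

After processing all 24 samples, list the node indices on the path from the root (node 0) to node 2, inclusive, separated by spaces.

1. q=(15,0) nearest=0 d=14 new=(3,0) → blocked by [3,6]×[0,3], reject
2. q=(2,8) nearest=0 d=8 new=(2,2) → add node 1 parent=0 cost=2
3. q=(4,5) nearest=1 d=3 new=(4,4) → blocked by [3,6]×[0,3], reject
4. q=(12,9) nearest=1 d=10 new=(4,4) → blocked by [3,6]×[0,3], reject
5. q=(0,0) nearest=0 d=1 new=(0,0) → add node 2 parent=0 cost=1
6. q=(18,7) nearest=1 d=16 new=(4,4) → blocked by [3,6]×[0,3], reject
7. q=(2,8) nearest=1 d=6 new=(2,4) → add node 3 parent=1 cost=4
8. q=(28,4) nearest=1 d=26 new=(4,4) → blocked by [3,6]×[0,3], reject
9. q=(1,6) nearest=3 d=2 new=(1,6) → add node 4 parent=3 cost=6
10. q=(9,3) nearest=1 d=7 new=(4,3) → blocked by [3,6]×[0,3], reject
11. q=(1,6) nearest=4 d=0 → coincident, reject
12. q=(19,10) nearest=1 d=17 new=(4,4) → blocked by [3,6]×[0,3], reject
13. q=(14,8) nearest=1 d=12 new=(4,4) → blocked by [3,6]×[0,3], reject
14. q=(3,7) nearest=4 d=2 new=(3,7) → blocked by [1,8]×[7,10], reject
15. q=(25,0) nearest=1 d=23 new=(4,0) → blocked by [3,6]×[0,3], reject
16. q=(30,7) nearest=1 d=28 new=(4,4) → blocked by [3,6]×[0,3], reject
17. q=(0,12) nearest=4 d=6 new=(0,8) → add node 5 parent=4 cost=8
18. q=(18,6) nearest=1 d=16 new=(4,4) → blocked by [3,6]×[0,3], reject
19. q=(9,4) nearest=1 d=7 new=(4,4) → blocked by [3,6]×[0,3], reject
20. q=(30,8) nearest=1 d=28 new=(4,4) → blocked by [3,6]×[0,3], reject
21. q=(14,10) nearest=1 d=12 new=(4,4) → blocked by [3,6]×[0,3], reject
22. q=(23,9) nearest=1 d=21 new=(4,4) → blocked by [3,6]×[0,3], reject
23. q=(19,5) nearest=1 d=17 new=(4,4) → blocked by [3,6]×[0,3], reject
24. q=(0,6) nearest=4 d=1 new=(0,6) → add node 6 parent=4 cost=7

Path: 0 2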